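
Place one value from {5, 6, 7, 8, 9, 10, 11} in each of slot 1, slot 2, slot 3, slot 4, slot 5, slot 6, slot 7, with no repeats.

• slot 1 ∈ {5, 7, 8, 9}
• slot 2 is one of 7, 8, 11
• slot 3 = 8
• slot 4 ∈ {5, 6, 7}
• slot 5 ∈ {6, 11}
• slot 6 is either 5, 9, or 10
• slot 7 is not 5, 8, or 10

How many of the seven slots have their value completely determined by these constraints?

2

slot 3 must be 8 (only option left). Strike 8 from slot 1, slot 2.
The 6 still-open variables together cover exactly {5, 6, 7, 9, 10, 11} — 6 values for 6 variables — and 10 appears only in slot 6's list, so slot 6 = 10.
Determined: slot 3=8, slot 6=10. The other slots each still have more than one consistent value. That makes 2.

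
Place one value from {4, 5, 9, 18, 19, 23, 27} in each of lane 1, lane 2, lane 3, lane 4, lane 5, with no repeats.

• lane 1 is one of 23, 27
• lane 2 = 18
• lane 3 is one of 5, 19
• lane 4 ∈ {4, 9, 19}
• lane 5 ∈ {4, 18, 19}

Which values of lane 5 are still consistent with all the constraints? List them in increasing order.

4, 19

lane 2 must be 18 (only option left). Remove 18 from lane 5.
No further eliminations apply; lane 5 can still be any of 4, 19.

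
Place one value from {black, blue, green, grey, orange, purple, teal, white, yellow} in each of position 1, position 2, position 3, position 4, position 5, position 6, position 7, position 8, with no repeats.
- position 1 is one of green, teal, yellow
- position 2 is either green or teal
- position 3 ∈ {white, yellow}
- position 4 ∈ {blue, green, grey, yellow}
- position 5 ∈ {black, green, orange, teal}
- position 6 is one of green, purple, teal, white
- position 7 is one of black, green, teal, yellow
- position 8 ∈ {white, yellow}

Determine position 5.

orange

position 3 and position 8 between them cover only {white, yellow} — a naked pair. Remove those values from position 1, position 4, position 6, position 7.
The 2 variables position 1 and position 2 are confined to {green, teal}, which locks those values in; drop them from position 4, position 5, position 6, position 7.
That leaves position 6 = purple.
position 7 must be black (only option left). So position 5 can't be black.
So position 5 = orange.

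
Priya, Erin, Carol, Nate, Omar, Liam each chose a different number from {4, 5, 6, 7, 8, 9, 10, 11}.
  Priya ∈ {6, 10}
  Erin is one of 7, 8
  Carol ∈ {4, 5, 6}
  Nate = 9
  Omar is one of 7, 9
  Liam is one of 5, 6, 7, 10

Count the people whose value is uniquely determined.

3

Nate's domain is down to {9}, so Nate = 9. Eliminate 9 elsewhere: Omar.
Omar has just one choice, so Omar = 7. So Erin, Liam can't be 7.
Erin's domain is down to {8}, so Erin = 8.
Determined: Erin=8, Nate=9, Omar=7. The other people each still have more than one consistent value. That makes 3.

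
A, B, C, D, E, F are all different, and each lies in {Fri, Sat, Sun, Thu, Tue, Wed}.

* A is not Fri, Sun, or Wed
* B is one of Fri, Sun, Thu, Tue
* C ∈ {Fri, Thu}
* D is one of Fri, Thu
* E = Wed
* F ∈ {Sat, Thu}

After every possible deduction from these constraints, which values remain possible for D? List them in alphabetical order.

Fri, Thu

E's domain is down to {Wed}, so E = Wed.
Among the 5 still-open variables, Sun fits only B (and all 5 values in {Fri, Sat, Sun, Thu, Tue} must be used), so B = Sun.
The 4 still-open variables together cover exactly {Fri, Sat, Thu, Tue} — 4 values for 4 variables — and Tue appears only in A's list, so A = Tue.
The 3 still-open variables draw from only 3 values {Fri, Sat, Thu}, so each is used; only F can be Sat, hence F = Sat.
No further eliminations apply; D can still be any of Fri, Thu.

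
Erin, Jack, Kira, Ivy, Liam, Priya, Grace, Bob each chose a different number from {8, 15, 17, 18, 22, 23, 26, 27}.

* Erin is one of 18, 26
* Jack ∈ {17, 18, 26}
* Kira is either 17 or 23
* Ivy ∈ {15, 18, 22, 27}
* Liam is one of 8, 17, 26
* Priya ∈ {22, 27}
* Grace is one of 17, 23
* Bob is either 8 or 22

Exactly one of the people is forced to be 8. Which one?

Liam

The 8 variables together cover exactly {8, 15, 17, 18, 22, 23, 26, 27} — 8 values for 8 variables — and 15 appears only in Ivy's list, so Ivy = 15.
Among the 7 still-open variables, 27 fits only Priya (and all 7 values in {8, 17, 18, 22, 23, 26, 27} must be used), so Priya = 27.
The 6 still-open variables draw from only 6 values {8, 17, 18, 22, 23, 26}, so each is used; only Bob can be 22, hence Bob = 22.
The 5 still-open variables together cover exactly {8, 17, 18, 23, 26} — 5 values for 5 variables — and 8 appears only in Liam's list, so Liam = 8.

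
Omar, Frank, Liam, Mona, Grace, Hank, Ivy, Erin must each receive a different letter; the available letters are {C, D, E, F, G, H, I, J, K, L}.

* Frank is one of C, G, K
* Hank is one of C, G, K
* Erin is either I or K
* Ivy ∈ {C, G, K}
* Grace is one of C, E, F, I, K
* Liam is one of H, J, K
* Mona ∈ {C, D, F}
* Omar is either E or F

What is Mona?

D

Frank, Hank, Ivy share exactly the 3 values {C, G, K}; by pigeonhole those values go to them, so strike C, G, K from Liam, Mona, Grace, Erin.
That leaves Erin = I. Remove I from Grace.
Omar and Grace share exactly the 2 values {E, F}; by pigeonhole those values go to them, so strike E, F from Mona.
So Mona = D.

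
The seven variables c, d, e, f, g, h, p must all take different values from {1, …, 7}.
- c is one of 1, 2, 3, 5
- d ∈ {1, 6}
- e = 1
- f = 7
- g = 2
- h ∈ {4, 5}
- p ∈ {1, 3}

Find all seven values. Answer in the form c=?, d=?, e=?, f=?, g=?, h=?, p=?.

c=5, d=6, e=1, f=7, g=2, h=4, p=3

e must be 1 (only option left). Eliminate 1 elsewhere: c, d, p.
f must be 7 (only option left).
That leaves g = 2. Remove 2 from c.
p must be 3 (only option left). Remove 3 from c.
c's domain is down to {5}, so c = 5. Remove 5 from h.
d must be 6 (only option left).
That leaves h = 4.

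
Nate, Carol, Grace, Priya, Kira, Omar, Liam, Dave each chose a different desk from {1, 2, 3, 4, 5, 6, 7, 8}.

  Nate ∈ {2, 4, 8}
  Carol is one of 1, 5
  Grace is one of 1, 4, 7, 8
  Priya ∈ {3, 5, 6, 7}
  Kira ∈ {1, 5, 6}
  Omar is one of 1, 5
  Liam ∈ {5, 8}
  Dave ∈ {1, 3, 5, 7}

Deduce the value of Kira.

6

The 8 variables together cover exactly {1, 2, 3, 4, 5, 6, 7, 8} — 8 values for 8 variables — and 2 appears only in Nate's list, so Nate = 2.
The 7 still-open variables together cover exactly {1, 3, 4, 5, 6, 7, 8} — 7 values for 7 variables — and 4 appears only in Grace's list, so Grace = 4.
Among the 6 still-open variables, 8 fits only Liam (and all 6 values in {1, 3, 5, 6, 7, 8} must be used), so Liam = 8.
The 2 variables Carol and Omar are confined to {1, 5}, which locks those values in; drop them from Priya, Kira, Dave.
So Kira = 6.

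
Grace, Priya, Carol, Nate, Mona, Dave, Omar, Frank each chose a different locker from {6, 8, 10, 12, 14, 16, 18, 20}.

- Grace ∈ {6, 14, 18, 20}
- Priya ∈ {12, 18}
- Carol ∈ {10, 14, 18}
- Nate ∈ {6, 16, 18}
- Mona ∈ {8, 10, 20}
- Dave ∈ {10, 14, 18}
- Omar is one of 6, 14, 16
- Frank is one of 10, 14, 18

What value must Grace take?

20

The 8 variables together cover exactly {6, 8, 10, 12, 14, 16, 18, 20} — 8 values for 8 variables — and 8 appears only in Mona's list, so Mona = 8.
Among the 7 still-open variables, 12 fits only Priya (and all 7 values in {6, 10, 12, 14, 16, 18, 20} must be used), so Priya = 12.
The 6 still-open variables together cover exactly {6, 10, 14, 16, 18, 20} — 6 values for 6 variables — and 20 appears only in Grace's list, so Grace = 20.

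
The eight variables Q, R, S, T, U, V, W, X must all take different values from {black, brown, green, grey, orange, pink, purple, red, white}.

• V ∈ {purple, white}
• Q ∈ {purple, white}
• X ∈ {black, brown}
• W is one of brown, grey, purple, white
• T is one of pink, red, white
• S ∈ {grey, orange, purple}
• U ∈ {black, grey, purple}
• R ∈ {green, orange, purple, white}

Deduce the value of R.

The 2 variables Q and V are confined to {purple, white}, which locks those values in; drop them from R, S, T, U, W.
U, W, X between them cover only {black, brown, grey} — a naked triple. Remove those values from S.
S must be orange (only option left). Remove orange from R.
So R = green.

green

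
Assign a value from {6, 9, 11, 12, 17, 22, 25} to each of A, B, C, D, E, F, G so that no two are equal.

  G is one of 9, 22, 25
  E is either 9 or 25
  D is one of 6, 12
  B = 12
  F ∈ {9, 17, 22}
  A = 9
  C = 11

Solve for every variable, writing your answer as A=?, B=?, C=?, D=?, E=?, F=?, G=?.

A=9, B=12, C=11, D=6, E=25, F=17, G=22

A has just one choice, so A = 9. Remove 9 from E, F, G.
B's domain is down to {12}, so B = 12. Strike 12 from D.
That leaves C = 11.
D's domain is down to {6}, so D = 6.
E must be 25 (only option left). Eliminate 25 elsewhere: G.
G's domain is down to {22}, so G = 22. Strike 22 from F.
F has just one choice, so F = 17.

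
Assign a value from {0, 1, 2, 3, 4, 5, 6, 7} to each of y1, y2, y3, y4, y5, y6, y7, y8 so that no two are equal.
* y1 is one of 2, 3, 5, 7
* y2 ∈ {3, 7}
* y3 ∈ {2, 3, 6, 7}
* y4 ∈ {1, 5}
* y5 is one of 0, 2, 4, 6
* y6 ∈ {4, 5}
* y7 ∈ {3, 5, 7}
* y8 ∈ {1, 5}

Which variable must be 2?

y1

The 8 variables draw from only 8 values {0, 1, 2, 3, 4, 5, 6, 7}, so each is used; only y5 can be 0, hence y5 = 0.
The 7 still-open variables draw from only 7 values {1, 2, 3, 4, 5, 6, 7}, so each is used; only y6 can be 4, hence y6 = 4.
Among the 6 still-open variables, 6 fits only y3 (and all 6 values in {1, 2, 3, 5, 6, 7} must be used), so y3 = 6.
The 5 still-open variables draw from only 5 values {1, 2, 3, 5, 7}, so each is used; only y1 can be 2, hence y1 = 2.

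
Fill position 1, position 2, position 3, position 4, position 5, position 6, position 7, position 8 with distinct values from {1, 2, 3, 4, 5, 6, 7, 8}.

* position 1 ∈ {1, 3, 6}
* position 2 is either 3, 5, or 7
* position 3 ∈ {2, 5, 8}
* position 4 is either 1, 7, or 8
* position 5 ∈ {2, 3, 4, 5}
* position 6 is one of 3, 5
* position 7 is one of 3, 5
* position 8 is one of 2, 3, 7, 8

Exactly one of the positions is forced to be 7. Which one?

The 8 variables draw from only 8 values {1, 2, 3, 4, 5, 6, 7, 8}, so each is used; only position 5 can be 4, hence position 5 = 4.
Among the 7 still-open variables, 6 fits only position 1 (and all 7 values in {1, 2, 3, 5, 6, 7, 8} must be used), so position 1 = 6.
Among the 6 still-open variables, 1 fits only position 4 (and all 6 values in {1, 2, 3, 5, 7, 8} must be used), so position 4 = 1.
position 6 and position 7 share exactly the 2 values {3, 5}; by pigeonhole those values go to them, so strike 3, 5 from position 2, position 3, position 8.

position 2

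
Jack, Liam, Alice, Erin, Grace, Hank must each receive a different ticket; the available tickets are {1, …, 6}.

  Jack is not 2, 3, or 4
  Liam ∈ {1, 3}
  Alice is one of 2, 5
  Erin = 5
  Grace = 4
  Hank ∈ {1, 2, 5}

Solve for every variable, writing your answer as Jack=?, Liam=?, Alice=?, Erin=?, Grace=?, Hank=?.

Erin must be 5 (only option left). Strike 5 from Jack, Alice, Hank.
Grace's domain is down to {4}, so Grace = 4.
Alice must be 2 (only option left). Remove 2 from Hank.
Hank has just one choice, so Hank = 1. So Jack, Liam can't be 1.
That leaves Jack = 6.
Liam has just one choice, so Liam = 3.

Jack=6, Liam=3, Alice=2, Erin=5, Grace=4, Hank=1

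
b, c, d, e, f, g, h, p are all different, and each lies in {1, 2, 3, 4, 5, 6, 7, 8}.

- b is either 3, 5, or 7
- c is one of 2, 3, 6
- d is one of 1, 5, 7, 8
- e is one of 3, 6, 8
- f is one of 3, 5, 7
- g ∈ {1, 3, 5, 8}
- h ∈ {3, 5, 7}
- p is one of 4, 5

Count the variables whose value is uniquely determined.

The 8 variables together cover exactly {1, 2, 3, 4, 5, 6, 7, 8} — 8 values for 8 variables — and 2 appears only in c's list, so c = 2.
The 7 still-open variables draw from only 7 values {1, 3, 4, 5, 6, 7, 8}, so each is used; only p can be 4, hence p = 4.
Among the 6 still-open variables, 6 fits only e (and all 6 values in {1, 3, 5, 6, 7, 8} must be used), so e = 6.
b, f, h share exactly the 3 values {3, 5, 7}; by pigeonhole those values go to them, so strike 3, 5, 7 from d, g.
Determined: c=2, e=6, p=4. The other variables each still have more than one consistent value. That makes 3.

3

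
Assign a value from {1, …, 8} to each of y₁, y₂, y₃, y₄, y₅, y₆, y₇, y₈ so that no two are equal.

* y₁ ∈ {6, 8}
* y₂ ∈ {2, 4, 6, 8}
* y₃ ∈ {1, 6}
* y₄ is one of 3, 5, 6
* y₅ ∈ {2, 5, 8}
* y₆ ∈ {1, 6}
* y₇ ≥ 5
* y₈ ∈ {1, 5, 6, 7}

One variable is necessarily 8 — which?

The 8 variables together cover exactly {1, 2, 3, 4, 5, 6, 7, 8} — 8 values for 8 variables — and 3 appears only in y₄'s list, so y₄ = 3.
Among the 7 still-open variables, 4 fits only y₂ (and all 7 values in {1, 2, 4, 5, 6, 7, 8} must be used), so y₂ = 4.
The 6 still-open variables together cover exactly {1, 2, 5, 6, 7, 8} — 6 values for 6 variables — and 2 appears only in y₅'s list, so y₅ = 2.
The 2 variables y₃ and y₆ are confined to {1, 6}, which locks those values in; drop them from y₁, y₇, y₈.
So 8 goes to y₁.

y₁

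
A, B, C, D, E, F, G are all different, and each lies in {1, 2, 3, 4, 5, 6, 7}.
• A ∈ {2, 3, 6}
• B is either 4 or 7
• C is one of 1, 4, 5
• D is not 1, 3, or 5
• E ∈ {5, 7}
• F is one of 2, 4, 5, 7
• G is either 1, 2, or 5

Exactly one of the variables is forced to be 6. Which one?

D

Among the 7 variables, 3 fits only A (and all 7 values in {1, 2, 3, 4, 5, 6, 7} must be used), so A = 3.
Among the 6 still-open variables, 6 fits only D (and all 6 values in {1, 2, 4, 5, 6, 7} must be used), so D = 6.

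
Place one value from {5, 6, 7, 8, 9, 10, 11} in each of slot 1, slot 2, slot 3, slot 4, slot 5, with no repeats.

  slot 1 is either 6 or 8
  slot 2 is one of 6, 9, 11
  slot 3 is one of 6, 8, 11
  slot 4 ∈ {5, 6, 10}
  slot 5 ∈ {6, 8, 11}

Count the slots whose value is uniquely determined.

1

The 3 variables slot 1, slot 3, slot 5 are confined to {6, 8, 11}, which locks those values in; drop them from slot 2, slot 4.
slot 2 has just one choice, so slot 2 = 9.
Determined: slot 2=9. The other slots each still have more than one consistent value. That makes 1.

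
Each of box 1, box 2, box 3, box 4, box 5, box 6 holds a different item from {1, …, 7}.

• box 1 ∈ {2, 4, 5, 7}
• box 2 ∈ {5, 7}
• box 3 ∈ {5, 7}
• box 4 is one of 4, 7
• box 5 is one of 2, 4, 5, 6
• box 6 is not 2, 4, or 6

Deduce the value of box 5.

box 2 and box 3 between them cover only {5, 7} — a naked pair. Remove those values from box 1, box 4, box 5, box 6.
box 4 has just one choice, so box 4 = 4. Eliminate 4 elsewhere: box 1, box 5.
box 1's domain is down to {2}, so box 1 = 2. Remove 2 from box 5.
So box 5 = 6.

6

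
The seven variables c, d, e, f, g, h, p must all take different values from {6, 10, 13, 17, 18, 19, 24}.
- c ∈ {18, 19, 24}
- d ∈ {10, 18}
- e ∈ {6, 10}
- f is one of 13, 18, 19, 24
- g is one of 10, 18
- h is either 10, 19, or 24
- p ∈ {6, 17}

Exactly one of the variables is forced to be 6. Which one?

e

The 7 variables together cover exactly {6, 10, 13, 17, 18, 19, 24} — 7 values for 7 variables — and 13 appears only in f's list, so f = 13.
The 6 still-open variables draw from only 6 values {6, 10, 17, 18, 19, 24}, so each is used; only p can be 17, hence p = 17.
Among the 5 still-open variables, 6 fits only e (and all 5 values in {6, 10, 18, 19, 24} must be used), so e = 6.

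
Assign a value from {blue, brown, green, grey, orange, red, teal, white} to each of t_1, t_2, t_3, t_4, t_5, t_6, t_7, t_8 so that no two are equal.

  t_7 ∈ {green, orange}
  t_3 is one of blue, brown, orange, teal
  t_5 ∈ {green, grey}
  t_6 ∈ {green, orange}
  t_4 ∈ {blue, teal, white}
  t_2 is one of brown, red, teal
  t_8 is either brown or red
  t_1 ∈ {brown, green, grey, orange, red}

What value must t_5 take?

grey

The 8 variables draw from only 8 values {blue, brown, green, grey, orange, red, teal, white}, so each is used; only t_4 can be white, hence t_4 = white.
The 7 still-open variables together cover exactly {blue, brown, green, grey, orange, red, teal} — 7 values for 7 variables — and blue appears only in t_3's list, so t_3 = blue.
The 6 still-open variables draw from only 6 values {brown, green, grey, orange, red, teal}, so each is used; only t_2 can be teal, hence t_2 = teal.
The 2 variables t_6 and t_7 are confined to {green, orange}, which locks those values in; drop them from t_1, t_5.
So t_5 = grey.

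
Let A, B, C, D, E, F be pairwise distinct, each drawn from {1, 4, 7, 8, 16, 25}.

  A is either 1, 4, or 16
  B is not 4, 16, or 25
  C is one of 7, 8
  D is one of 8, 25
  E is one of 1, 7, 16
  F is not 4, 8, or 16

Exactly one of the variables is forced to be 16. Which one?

E

The 6 variables draw from only 6 values {1, 4, 7, 8, 16, 25}, so each is used; only A can be 4, hence A = 4.
Among the 5 still-open variables, 16 fits only E (and all 5 values in {1, 7, 8, 16, 25} must be used), so E = 16.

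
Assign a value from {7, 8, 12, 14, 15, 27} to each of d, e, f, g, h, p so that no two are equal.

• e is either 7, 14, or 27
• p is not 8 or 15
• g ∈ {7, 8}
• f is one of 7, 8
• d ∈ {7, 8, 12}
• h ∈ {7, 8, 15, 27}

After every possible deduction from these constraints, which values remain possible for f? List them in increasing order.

7, 8

Among the 6 variables, 15 fits only h (and all 6 values in {7, 8, 12, 14, 15, 27} must be used), so h = 15.
f and g between them cover only {7, 8} — a naked pair. Remove those values from d, e, p.
d's domain is down to {12}, so d = 12. Remove 12 from p.
No further eliminations apply; f can still be any of 7, 8.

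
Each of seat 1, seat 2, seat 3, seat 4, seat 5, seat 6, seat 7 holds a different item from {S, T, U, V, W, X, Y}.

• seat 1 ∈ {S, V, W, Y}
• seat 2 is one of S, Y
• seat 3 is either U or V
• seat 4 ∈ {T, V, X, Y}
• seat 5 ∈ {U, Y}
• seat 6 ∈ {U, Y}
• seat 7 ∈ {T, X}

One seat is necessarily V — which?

seat 3

Among the 7 variables, W fits only seat 1 (and all 7 values in {S, T, U, V, W, X, Y} must be used), so seat 1 = W.
Among the 6 still-open variables, S fits only seat 2 (and all 6 values in {S, T, U, V, X, Y} must be used), so seat 2 = S.
seat 5 and seat 6 share exactly the 2 values {U, Y}; by pigeonhole those values go to them, so strike U, Y from seat 3, seat 4.
So V goes to seat 3.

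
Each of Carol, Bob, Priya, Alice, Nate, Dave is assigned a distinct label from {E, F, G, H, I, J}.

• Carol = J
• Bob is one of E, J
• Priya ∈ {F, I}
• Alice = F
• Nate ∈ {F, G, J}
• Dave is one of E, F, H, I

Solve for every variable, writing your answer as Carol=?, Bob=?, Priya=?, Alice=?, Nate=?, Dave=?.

Carol's domain is down to {J}, so Carol = J. So Bob, Nate can't be J.
That leaves Bob = E. So Dave can't be E.
Alice's domain is down to {F}, so Alice = F. So Priya, Nate, Dave can't be F.
Nate has just one choice, so Nate = G.
That leaves Priya = I. So Dave can't be I.
Dave's domain is down to {H}, so Dave = H.

Carol=J, Bob=E, Priya=I, Alice=F, Nate=G, Dave=H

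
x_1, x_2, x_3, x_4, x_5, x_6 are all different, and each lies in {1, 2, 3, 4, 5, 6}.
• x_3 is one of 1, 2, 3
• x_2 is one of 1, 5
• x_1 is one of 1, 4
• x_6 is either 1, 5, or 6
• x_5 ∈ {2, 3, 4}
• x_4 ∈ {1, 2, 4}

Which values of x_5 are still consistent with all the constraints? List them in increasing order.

2, 3, 4

Among the 6 variables, 6 fits only x_6 (and all 6 values in {1, 2, 3, 4, 5, 6} must be used), so x_6 = 6.
The 5 still-open variables together cover exactly {1, 2, 3, 4, 5} — 5 values for 5 variables — and 5 appears only in x_2's list, so x_2 = 5.
No further eliminations apply; x_5 can still be any of 2, 3, 4.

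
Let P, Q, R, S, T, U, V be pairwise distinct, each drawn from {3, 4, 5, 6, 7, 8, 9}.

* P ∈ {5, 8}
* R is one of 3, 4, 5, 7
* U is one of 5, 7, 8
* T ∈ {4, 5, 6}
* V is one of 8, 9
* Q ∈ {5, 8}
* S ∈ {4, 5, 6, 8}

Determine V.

9

Among the 7 variables, 3 fits only R (and all 7 values in {3, 4, 5, 6, 7, 8, 9} must be used), so R = 3.
The 6 still-open variables together cover exactly {4, 5, 6, 7, 8, 9} — 6 values for 6 variables — and 7 appears only in U's list, so U = 7.
The 5 still-open variables together cover exactly {4, 5, 6, 8, 9} — 5 values for 5 variables — and 9 appears only in V's list, so V = 9.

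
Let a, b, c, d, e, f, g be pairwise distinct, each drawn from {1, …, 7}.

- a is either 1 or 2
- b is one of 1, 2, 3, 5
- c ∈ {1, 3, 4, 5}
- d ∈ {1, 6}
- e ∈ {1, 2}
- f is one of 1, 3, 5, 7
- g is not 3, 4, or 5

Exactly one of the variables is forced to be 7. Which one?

g

The 7 variables together cover exactly {1, 2, 3, 4, 5, 6, 7} — 7 values for 7 variables — and 4 appears only in c's list, so c = 4.
a and e between them cover only {1, 2} — a naked pair. Remove those values from b, d, f, g.
d has just one choice, so d = 6. Eliminate 6 elsewhere: g.
So 7 goes to g.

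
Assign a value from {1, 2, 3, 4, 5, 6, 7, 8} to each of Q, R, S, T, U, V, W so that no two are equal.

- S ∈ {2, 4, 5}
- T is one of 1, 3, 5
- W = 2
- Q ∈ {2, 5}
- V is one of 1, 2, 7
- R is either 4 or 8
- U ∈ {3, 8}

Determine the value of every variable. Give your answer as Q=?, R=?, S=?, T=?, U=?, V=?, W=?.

W's domain is down to {2}, so W = 2. So Q, S, V can't be 2.
Q has just one choice, so Q = 5. So S, T can't be 5.
S must be 4 (only option left). Remove 4 from R.
R must be 8 (only option left). Strike 8 from U.
U has just one choice, so U = 3. Eliminate 3 elsewhere: T.
T's domain is down to {1}, so T = 1. Strike 1 from V.
V must be 7 (only option left).

Q=5, R=8, S=4, T=1, U=3, V=7, W=2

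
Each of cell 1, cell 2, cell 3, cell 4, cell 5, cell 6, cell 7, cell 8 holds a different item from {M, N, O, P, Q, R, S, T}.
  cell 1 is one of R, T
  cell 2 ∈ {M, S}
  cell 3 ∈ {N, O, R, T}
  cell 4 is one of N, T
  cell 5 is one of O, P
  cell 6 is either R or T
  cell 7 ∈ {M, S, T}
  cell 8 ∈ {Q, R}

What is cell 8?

Among the 8 variables, P fits only cell 5 (and all 8 values in {M, N, O, P, Q, R, S, T} must be used), so cell 5 = P.
The 7 still-open variables together cover exactly {M, N, O, Q, R, S, T} — 7 values for 7 variables — and O appears only in cell 3's list, so cell 3 = O.
The 6 still-open variables together cover exactly {M, N, Q, R, S, T} — 6 values for 6 variables — and N appears only in cell 4's list, so cell 4 = N.
Among the 5 still-open variables, Q fits only cell 8 (and all 5 values in {M, Q, R, S, T} must be used), so cell 8 = Q.

Q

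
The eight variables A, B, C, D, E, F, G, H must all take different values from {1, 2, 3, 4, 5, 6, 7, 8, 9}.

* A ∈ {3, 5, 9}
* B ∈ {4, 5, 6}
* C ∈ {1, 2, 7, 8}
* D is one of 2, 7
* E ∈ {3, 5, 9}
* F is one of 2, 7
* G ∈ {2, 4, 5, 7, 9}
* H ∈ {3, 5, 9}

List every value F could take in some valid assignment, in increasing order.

2, 7

D and F between them cover only {2, 7} — a naked pair. Remove those values from C, G.
The 3 variables A, E, H are confined to {3, 5, 9}, which locks those values in; drop them from B, G.
G's domain is down to {4}, so G = 4. So B can't be 4.
B's domain is down to {6}, so B = 6.
No further eliminations apply; F can still be any of 2, 7.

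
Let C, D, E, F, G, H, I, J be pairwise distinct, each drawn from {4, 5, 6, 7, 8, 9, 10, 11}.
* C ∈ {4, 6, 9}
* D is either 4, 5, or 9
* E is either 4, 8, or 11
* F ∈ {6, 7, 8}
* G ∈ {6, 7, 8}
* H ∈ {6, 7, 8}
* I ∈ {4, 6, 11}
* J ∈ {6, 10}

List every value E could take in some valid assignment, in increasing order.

The 8 variables together cover exactly {4, 5, 6, 7, 8, 9, 10, 11} — 8 values for 8 variables — and 5 appears only in D's list, so D = 5.
Among the 7 still-open variables, 9 fits only C (and all 7 values in {4, 6, 7, 8, 9, 10, 11} must be used), so C = 9.
The 6 still-open variables draw from only 6 values {4, 6, 7, 8, 10, 11}, so each is used; only J can be 10, hence J = 10.
F, G, H share exactly the 3 values {6, 7, 8}; by pigeonhole those values go to them, so strike 6, 7, 8 from E, I.
No further eliminations apply; E can still be any of 4, 11.

4, 11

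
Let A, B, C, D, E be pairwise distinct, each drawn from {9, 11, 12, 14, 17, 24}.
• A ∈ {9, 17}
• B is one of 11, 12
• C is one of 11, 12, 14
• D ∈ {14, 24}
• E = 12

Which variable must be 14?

E must be 12 (only option left). Strike 12 from B, C.
B must be 11 (only option left). So C can't be 11.
So 14 goes to C.

C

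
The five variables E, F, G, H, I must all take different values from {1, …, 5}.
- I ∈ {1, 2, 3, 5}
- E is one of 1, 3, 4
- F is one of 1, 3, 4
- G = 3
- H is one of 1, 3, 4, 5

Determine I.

G's domain is down to {3}, so G = 3. Strike 3 from E, F, H, I.
The 4 still-open variables together cover exactly {1, 2, 4, 5} — 4 values for 4 variables — and 2 appears only in I's list, so I = 2.

2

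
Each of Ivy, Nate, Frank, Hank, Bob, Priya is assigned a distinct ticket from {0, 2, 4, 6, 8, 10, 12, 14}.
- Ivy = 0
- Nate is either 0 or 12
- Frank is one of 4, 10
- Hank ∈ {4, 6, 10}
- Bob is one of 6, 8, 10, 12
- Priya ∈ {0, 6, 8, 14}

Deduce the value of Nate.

Ivy has just one choice, so Ivy = 0. So Nate, Priya can't be 0.
So Nate = 12.

12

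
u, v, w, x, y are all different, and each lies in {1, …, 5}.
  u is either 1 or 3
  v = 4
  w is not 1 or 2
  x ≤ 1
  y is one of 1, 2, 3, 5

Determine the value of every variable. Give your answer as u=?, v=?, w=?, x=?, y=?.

u=3, v=4, w=5, x=1, y=2

v must be 4 (only option left). Remove 4 from w.
x must be 1 (only option left). So u, y can't be 1.
u's domain is down to {3}, so u = 3. Strike 3 from w, y.
That leaves w = 5. So y can't be 5.
y has just one choice, so y = 2.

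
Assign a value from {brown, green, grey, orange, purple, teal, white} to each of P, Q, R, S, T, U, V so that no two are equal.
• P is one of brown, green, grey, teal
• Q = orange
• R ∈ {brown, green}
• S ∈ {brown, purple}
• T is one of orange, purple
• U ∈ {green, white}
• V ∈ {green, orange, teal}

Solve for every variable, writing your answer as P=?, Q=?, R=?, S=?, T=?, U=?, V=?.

P=grey, Q=orange, R=green, S=brown, T=purple, U=white, V=teal

Q has just one choice, so Q = orange. Remove orange from T, V.
T must be purple (only option left). Remove purple from S.
S's domain is down to {brown}, so S = brown. Eliminate brown elsewhere: P, R.
R's domain is down to {green}, so R = green. Strike green from P, U, V.
U must be white (only option left).
That leaves V = teal. Strike teal from P.
P has just one choice, so P = grey.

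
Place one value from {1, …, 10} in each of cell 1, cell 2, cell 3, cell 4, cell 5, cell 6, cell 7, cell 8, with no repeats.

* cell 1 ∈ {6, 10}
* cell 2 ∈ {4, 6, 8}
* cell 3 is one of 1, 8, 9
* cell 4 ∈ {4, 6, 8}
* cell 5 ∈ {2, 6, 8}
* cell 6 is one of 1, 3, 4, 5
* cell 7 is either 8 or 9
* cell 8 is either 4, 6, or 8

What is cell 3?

cell 2, cell 4, cell 8 between them cover only {4, 6, 8} — a naked triple. Remove those values from cell 1, cell 3, cell 5, cell 6, cell 7.
That leaves cell 1 = 10.
cell 5 must be 2 (only option left).
That leaves cell 7 = 9. Strike 9 from cell 3.
So cell 3 = 1.

1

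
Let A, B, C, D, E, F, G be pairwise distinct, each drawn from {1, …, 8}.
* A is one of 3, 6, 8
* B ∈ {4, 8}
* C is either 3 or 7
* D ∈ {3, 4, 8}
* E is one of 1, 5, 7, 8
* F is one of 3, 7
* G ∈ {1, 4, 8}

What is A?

6

Among the 7 variables, 5 fits only E (and all 7 values in {1, 3, 4, 5, 6, 7, 8} must be used), so E = 5.
Among the 6 still-open variables, 1 fits only G (and all 6 values in {1, 3, 4, 6, 7, 8} must be used), so G = 1.
Among the 5 still-open variables, 6 fits only A (and all 5 values in {3, 4, 6, 7, 8} must be used), so A = 6.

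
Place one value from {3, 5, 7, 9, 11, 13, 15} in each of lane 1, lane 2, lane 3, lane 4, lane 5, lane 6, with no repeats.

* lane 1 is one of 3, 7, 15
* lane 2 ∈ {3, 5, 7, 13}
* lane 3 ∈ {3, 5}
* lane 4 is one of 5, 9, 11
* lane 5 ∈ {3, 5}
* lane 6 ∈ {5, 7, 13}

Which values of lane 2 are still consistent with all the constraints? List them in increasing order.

lane 3 and lane 5 share exactly the 2 values {3, 5}; by pigeonhole those values go to them, so strike 3, 5 from lane 1, lane 2, lane 4, lane 6.
lane 2 and lane 6 share exactly the 2 values {7, 13}; by pigeonhole those values go to them, so strike 7, 13 from lane 1.
lane 1 has just one choice, so lane 1 = 15.
No further eliminations apply; lane 2 can still be any of 7, 13.

7, 13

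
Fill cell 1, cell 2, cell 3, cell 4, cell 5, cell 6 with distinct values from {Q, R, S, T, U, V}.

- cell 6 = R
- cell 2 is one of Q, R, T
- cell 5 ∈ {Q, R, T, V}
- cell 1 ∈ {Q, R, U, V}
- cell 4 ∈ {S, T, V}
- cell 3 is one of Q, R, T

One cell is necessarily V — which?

cell 5

cell 6 has just one choice, so cell 6 = R. Remove R from cell 1, cell 2, cell 3, cell 5.
The 5 still-open variables draw from only 5 values {Q, S, T, U, V}, so each is used; only cell 4 can be S, hence cell 4 = S.
Among the 4 still-open variables, U fits only cell 1 (and all 4 values in {Q, T, U, V} must be used), so cell 1 = U.
The 3 still-open variables draw from only 3 values {Q, T, V}, so each is used; only cell 5 can be V, hence cell 5 = V.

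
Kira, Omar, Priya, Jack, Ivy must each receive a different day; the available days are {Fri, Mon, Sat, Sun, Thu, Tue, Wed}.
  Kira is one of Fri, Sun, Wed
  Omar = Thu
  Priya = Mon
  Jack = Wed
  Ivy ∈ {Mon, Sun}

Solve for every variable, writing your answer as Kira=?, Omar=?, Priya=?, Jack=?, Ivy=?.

Kira=Fri, Omar=Thu, Priya=Mon, Jack=Wed, Ivy=Sun

Omar must be Thu (only option left).
Priya must be Mon (only option left). Eliminate Mon elsewhere: Ivy.
That leaves Jack = Wed. Strike Wed from Kira.
Ivy must be Sun (only option left). Eliminate Sun elsewhere: Kira.
Kira must be Fri (only option left).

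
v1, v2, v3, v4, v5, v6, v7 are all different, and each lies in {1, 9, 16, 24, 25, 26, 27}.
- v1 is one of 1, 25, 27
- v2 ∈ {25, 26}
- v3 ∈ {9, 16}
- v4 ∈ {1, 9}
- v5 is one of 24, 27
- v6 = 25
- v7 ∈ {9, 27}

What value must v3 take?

16

v6 must be 25 (only option left). Strike 25 from v1, v2.
v2 has just one choice, so v2 = 26.
The 5 still-open variables draw from only 5 values {1, 9, 16, 24, 27}, so each is used; only v3 can be 16, hence v3 = 16.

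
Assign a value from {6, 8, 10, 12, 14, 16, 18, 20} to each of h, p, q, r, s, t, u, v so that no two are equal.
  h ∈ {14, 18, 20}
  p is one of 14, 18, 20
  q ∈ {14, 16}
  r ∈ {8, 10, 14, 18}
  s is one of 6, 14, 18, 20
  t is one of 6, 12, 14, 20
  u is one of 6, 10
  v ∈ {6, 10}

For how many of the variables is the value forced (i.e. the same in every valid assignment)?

3

The 8 variables draw from only 8 values {6, 8, 10, 12, 14, 16, 18, 20}, so each is used; only r can be 8, hence r = 8.
Among the 7 still-open variables, 12 fits only t (and all 7 values in {6, 10, 12, 14, 16, 18, 20} must be used), so t = 12.
The 6 still-open variables draw from only 6 values {6, 10, 14, 16, 18, 20}, so each is used; only q can be 16, hence q = 16.
u and v between them cover only {6, 10} — a naked pair. Remove those values from s.
Determined: q=16, r=8, t=12. The other variables each still have more than one consistent value. That makes 3.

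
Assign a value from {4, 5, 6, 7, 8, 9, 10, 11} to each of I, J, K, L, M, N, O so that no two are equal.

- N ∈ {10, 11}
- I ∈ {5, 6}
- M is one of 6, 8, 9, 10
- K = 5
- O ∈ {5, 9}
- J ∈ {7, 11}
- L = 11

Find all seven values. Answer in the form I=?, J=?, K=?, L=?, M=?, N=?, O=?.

K has just one choice, so K = 5. Eliminate 5 elsewhere: I, O.
L must be 11 (only option left). Strike 11 from J, N.
That leaves N = 10. Strike 10 from M.
O's domain is down to {9}, so O = 9. Remove 9 from M.
I has just one choice, so I = 6. Strike 6 from M.
J has just one choice, so J = 7.
M's domain is down to {8}, so M = 8.

I=6, J=7, K=5, L=11, M=8, N=10, O=9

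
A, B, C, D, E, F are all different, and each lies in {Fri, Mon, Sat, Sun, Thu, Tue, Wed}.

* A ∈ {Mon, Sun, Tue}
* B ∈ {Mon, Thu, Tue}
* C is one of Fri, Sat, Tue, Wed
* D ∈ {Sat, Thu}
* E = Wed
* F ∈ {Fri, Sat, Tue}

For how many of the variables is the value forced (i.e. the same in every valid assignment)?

1

E must be Wed (only option left). Remove Wed from C.
Determined: E=Wed. The other variables each still have more than one consistent value. That makes 1.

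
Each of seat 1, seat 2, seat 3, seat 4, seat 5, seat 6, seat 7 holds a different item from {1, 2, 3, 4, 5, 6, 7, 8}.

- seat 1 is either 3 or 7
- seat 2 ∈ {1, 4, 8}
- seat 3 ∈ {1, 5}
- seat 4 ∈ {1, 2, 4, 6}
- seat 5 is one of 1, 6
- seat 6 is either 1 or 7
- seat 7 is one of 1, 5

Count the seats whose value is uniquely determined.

The 2 variables seat 3 and seat 7 are confined to {1, 5}, which locks those values in; drop them from seat 2, seat 4, seat 5, seat 6.
seat 5's domain is down to {6}, so seat 5 = 6. Strike 6 from seat 4.
seat 6 has just one choice, so seat 6 = 7. So seat 1 can't be 7.
That leaves seat 1 = 3.
Determined: seat 1=3, seat 5=6, seat 6=7. The other seats each still have more than one consistent value. That makes 3.

3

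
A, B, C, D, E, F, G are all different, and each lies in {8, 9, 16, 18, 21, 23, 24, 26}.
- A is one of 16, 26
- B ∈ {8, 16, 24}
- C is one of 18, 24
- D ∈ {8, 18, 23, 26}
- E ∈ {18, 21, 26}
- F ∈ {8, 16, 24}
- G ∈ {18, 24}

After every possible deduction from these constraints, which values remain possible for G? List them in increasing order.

Among the 7 variables, 21 fits only E (and all 7 values in {8, 16, 18, 21, 23, 24, 26} must be used), so E = 21.
The 6 still-open variables draw from only 6 values {8, 16, 18, 23, 24, 26}, so each is used; only D can be 23, hence D = 23.
Among the 5 still-open variables, 26 fits only A (and all 5 values in {8, 16, 18, 24, 26} must be used), so A = 26.
The 2 variables C and G are confined to {18, 24}, which locks those values in; drop them from B, F.
No further eliminations apply; G can still be any of 18, 24.

18, 24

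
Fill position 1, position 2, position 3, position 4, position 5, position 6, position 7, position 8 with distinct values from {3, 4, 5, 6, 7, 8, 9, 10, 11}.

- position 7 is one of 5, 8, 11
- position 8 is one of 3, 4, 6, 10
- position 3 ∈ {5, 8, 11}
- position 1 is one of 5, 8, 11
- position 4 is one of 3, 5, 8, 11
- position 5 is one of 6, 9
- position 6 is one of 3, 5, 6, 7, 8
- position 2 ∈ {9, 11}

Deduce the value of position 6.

position 1, position 3, position 7 between them cover only {5, 8, 11} — a naked triple. Remove those values from position 2, position 4, position 6.
position 2's domain is down to {9}, so position 2 = 9. Remove 9 from position 5.
position 4 has just one choice, so position 4 = 3. Strike 3 from position 6, position 8.
position 5's domain is down to {6}, so position 5 = 6. Remove 6 from position 6, position 8.
So position 6 = 7.

7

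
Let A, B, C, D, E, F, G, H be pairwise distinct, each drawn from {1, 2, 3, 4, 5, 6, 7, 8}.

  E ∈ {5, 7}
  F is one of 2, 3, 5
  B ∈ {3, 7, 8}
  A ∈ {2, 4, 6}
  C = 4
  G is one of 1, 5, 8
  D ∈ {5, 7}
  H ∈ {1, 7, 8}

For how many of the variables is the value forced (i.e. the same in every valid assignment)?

C's domain is down to {4}, so C = 4. Strike 4 from A.
Among the 7 still-open variables, 6 fits only A (and all 7 values in {1, 2, 3, 5, 6, 7, 8} must be used), so A = 6.
The 6 still-open variables together cover exactly {1, 2, 3, 5, 7, 8} — 6 values for 6 variables — and 2 appears only in F's list, so F = 2.
The 5 still-open variables draw from only 5 values {1, 3, 5, 7, 8}, so each is used; only B can be 3, hence B = 3.
The 2 variables D and E are confined to {5, 7}, which locks those values in; drop them from G, H.
Determined: A=6, B=3, C=4, F=2. The other variables each still have more than one consistent value. That makes 4.

4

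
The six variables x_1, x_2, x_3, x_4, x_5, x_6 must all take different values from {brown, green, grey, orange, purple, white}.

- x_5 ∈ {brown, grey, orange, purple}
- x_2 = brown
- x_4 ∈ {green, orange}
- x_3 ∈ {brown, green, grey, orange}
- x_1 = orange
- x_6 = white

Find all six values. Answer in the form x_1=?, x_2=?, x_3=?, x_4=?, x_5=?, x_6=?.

x_1=orange, x_2=brown, x_3=grey, x_4=green, x_5=purple, x_6=white

x_1 must be orange (only option left). Remove orange from x_3, x_4, x_5.
x_2's domain is down to {brown}, so x_2 = brown. So x_3, x_5 can't be brown.
That leaves x_4 = green. Strike green from x_3.
x_6 has just one choice, so x_6 = white.
x_3 must be grey (only option left). So x_5 can't be grey.
x_5 must be purple (only option left).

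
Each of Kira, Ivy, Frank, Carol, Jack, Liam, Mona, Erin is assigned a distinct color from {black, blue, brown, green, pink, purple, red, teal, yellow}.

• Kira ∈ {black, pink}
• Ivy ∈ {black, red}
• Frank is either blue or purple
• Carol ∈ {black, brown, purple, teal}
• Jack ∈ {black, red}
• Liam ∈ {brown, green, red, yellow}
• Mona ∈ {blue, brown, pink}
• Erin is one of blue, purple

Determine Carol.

teal

Ivy and Jack share exactly the 2 values {black, red}; by pigeonhole those values go to them, so strike black, red from Kira, Carol, Liam.
Kira's domain is down to {pink}, so Kira = pink. Eliminate pink elsewhere: Mona.
Frank and Erin share exactly the 2 values {blue, purple}; by pigeonhole those values go to them, so strike blue, purple from Carol, Mona.
Mona's domain is down to {brown}, so Mona = brown. Strike brown from Carol, Liam.
So Carol = teal.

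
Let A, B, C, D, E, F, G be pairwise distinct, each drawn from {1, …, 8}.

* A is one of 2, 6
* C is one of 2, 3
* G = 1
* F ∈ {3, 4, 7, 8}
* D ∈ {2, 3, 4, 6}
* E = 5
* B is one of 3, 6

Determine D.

4

E must be 5 (only option left).
G's domain is down to {1}, so G = 1.
The 3 variables A, B, C are confined to {2, 3, 6}, which locks those values in; drop them from D, F.
So D = 4.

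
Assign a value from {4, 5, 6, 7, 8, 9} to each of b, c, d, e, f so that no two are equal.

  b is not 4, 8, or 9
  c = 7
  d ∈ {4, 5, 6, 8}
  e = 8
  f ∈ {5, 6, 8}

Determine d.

4

c's domain is down to {7}, so c = 7. Strike 7 from b.
e has just one choice, so e = 8. So d, f can't be 8.
The 3 still-open variables draw from only 3 values {4, 5, 6}, so each is used; only d can be 4, hence d = 4.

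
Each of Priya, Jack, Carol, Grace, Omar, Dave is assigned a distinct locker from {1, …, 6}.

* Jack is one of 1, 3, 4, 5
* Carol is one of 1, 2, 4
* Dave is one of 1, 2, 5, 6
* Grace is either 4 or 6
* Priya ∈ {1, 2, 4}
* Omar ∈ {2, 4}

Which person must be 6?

The 6 variables together cover exactly {1, 2, 3, 4, 5, 6} — 6 values for 6 variables — and 3 appears only in Jack's list, so Jack = 3.
The 5 still-open variables draw from only 5 values {1, 2, 4, 5, 6}, so each is used; only Dave can be 5, hence Dave = 5.
Among the 4 still-open variables, 6 fits only Grace (and all 4 values in {1, 2, 4, 6} must be used), so Grace = 6.

Grace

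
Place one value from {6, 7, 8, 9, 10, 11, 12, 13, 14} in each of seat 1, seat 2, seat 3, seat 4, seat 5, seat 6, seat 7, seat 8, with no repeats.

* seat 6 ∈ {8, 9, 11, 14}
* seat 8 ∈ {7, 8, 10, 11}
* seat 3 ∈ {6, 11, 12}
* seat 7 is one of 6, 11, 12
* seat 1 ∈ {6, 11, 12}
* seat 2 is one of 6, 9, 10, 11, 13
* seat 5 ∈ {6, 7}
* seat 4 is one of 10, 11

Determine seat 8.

8

seat 1, seat 3, seat 7 share exactly the 3 values {6, 11, 12}; by pigeonhole those values go to them, so strike 6, 11, 12 from seat 2, seat 4, seat 5, seat 6, seat 8.
seat 4 has just one choice, so seat 4 = 10. So seat 2, seat 8 can't be 10.
seat 5's domain is down to {7}, so seat 5 = 7. So seat 8 can't be 7.
So seat 8 = 8.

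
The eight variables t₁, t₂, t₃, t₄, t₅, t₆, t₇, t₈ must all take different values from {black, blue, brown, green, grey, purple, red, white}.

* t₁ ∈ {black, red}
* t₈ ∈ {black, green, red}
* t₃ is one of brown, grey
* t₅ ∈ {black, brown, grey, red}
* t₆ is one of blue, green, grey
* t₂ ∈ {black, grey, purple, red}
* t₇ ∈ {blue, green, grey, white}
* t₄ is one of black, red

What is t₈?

green

The 8 variables draw from only 8 values {black, blue, brown, green, grey, purple, red, white}, so each is used; only t₂ can be purple, hence t₂ = purple.
The 7 still-open variables together cover exactly {black, blue, brown, green, grey, red, white} — 7 values for 7 variables — and white appears only in t₇'s list, so t₇ = white.
Among the 6 still-open variables, blue fits only t₆ (and all 6 values in {black, blue, brown, green, grey, red} must be used), so t₆ = blue.
The 5 still-open variables draw from only 5 values {black, brown, green, grey, red}, so each is used; only t₈ can be green, hence t₈ = green.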